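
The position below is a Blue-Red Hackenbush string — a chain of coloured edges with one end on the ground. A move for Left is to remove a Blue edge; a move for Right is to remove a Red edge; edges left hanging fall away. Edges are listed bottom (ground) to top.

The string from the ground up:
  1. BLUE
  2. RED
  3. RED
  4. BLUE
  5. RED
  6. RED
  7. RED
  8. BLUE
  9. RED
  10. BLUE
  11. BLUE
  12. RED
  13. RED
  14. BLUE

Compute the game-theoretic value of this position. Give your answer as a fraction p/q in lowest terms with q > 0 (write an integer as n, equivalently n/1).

2227/8192

1 of 14 · B · max L 0 · min R +∞ so 1
2 of 14 · BR · max L 0 · min R 1 so 1/2
3 of 14 · BRR · max L 0 · min R 1/2 so 1/4
4 of 14 · BRRB · max L 1/4 · min R 1/2 so 3/8
5 of 14 · BRRBR · max L 1/4 · min R 3/8 so 5/16
6 of 14 · BRRBRR · max L 1/4 · min R 5/16 so 9/32
7 of 14 · BRRBRRR · max L 1/4 · min R 9/32 so 17/64
8 of 14 · BRRBRRRB · max L 17/64 · min R 9/32 so 35/128
9 of 14 · BRRBRRRBR · max L 17/64 · min R 35/128 so 69/256
10 of 14 · BRRBRRRBRB · max L 69/256 · min R 35/128 so 139/512
11 of 14 · BRRBRRRBRBB · max L 139/512 · min R 35/128 so 279/1024
12 of 14 · BRRBRRRBRBBR · max L 139/512 · min R 279/1024 so 557/2048
13 of 14 · BRRBRRRBRBBRR · max L 139/512 · min R 557/2048 so 1113/4096
14 of 14 · BRRBRRRBRBBRRB · max L 1113/4096 · min R 557/2048 so 2227/8192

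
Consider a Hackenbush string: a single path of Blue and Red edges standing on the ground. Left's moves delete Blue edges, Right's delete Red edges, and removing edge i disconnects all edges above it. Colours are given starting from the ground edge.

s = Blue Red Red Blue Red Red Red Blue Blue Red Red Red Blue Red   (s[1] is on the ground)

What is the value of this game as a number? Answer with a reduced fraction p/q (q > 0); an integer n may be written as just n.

2245/8192

g(B) = { 0 | (no moves) } => 1
g(BR) = { 0 | 1 } => 1/2
g(BRR) = { 0 | 1/2, 1 } => 1/4
g(BRRB) = { 0, 1/4 | 1/2, 1 } => 3/8
g(BRRBR) = { 0, 1/4 | 3/8, 1/2, 1 } => 5/16
g(BRRBRR) = { 0, 1/4 | 5/16, 3/8, 1/2, 1 } => 9/32
g(BRRBRRR) = { 0, 1/4 | 9/32, 5/16, 3/8, 1/2, 1 } => 17/64
g(BRRBRRRB) = { 0, 1/4, 17/64 | 9/32, 5/16, 3/8, 1/2, 1 } => 35/128
g(BRRBRRRBB) = { 0, 1/4, 17/64, 35/128 | 9/32, 5/16, 3/8, 1/2, 1 } => 71/256
g(BRRBRRRBBR) = { 0, 1/4, 17/64, 35/128 | 71/256, 9/32, 5/16, 3/8, 1/2, 1 } => 141/512
g(BRRBRRRBBRR) = { 0, 1/4, 17/64, 35/128 | 141/512, 71/256, 9/32, 5/16, 3/8, 1/2, 1 } => 281/1024
g(BRRBRRRBBRRR) = { 0, 1/4, 17/64, 35/128 | 281/1024, 141/512, 71/256, 9/32, 5/16, 3/8, 1/2, 1 } => 561/2048
g(BRRBRRRBBRRRB) = { 0, 1/4, 17/64, 35/128, 561/2048 | 281/1024, 141/512, 71/256, 9/32, 5/16, 3/8, 1/2, 1 } => 1123/4096
g(BRRBRRRBBRRRBR) = { 0, 1/4, 17/64, 35/128, 561/2048 | 1123/4096, 281/1024, 141/512, 71/256, 9/32, 5/16, 3/8, 1/2, 1 } => 2245/8192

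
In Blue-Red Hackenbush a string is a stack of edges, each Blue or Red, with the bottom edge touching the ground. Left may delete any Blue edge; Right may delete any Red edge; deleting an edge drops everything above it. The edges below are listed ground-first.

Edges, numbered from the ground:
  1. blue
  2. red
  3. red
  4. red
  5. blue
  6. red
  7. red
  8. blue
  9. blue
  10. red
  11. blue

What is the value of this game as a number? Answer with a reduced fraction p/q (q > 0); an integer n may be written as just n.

1 of 11 · b · max L 0 · min R +∞ -> 1
2 of 11 · br · max L 0 · min R 1 -> 1/2
3 of 11 · brr · max L 0 · min R 1/2 -> 1/4
4 of 11 · brrr · max L 0 · min R 1/4 -> 1/8
5 of 11 · brrrb · max L 1/8 · min R 1/4 -> 3/16
6 of 11 · brrrbr · max L 1/8 · min R 3/16 -> 5/32
7 of 11 · brrrbrr · max L 1/8 · min R 5/32 -> 9/64
8 of 11 · brrrbrrb · max L 9/64 · min R 5/32 -> 19/128
9 of 11 · brrrbrrbb · max L 19/128 · min R 5/32 -> 39/256
10 of 11 · brrrbrrbbr · max L 19/128 · min R 39/256 -> 77/512
11 of 11 · brrrbrrbbrb · max L 77/512 · min R 39/256 -> 155/1024

155/1024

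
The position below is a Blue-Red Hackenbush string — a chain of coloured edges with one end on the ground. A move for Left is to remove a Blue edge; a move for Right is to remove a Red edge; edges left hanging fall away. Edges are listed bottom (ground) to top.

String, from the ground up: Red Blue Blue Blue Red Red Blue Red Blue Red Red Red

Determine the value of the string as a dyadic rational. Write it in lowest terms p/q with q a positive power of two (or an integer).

-431/2048

Recurse on prefixes of the 12-edge string Red Blue Blue Blue Red Red Blue Red Blue Red Red Red:
val_1 [R]  L=[]  R=[0]  — -1
val_2 [RB]  L=[-1]  R=[0]  — -1/2
val_3 [RBB]  L=[-1,-1/2]  R=[0]  — -1/4
val_4 [RBBB]  L=[-1,-1/2,-1/4]  R=[0]  — -1/8
val_5 [RBBBR]  L=[-1,-1/2,-1/4]  R=[-1/8,0]  — -3/16
val_6 [RBBBRR]  L=[-1,-1/2,-1/4]  R=[-3/16,-1/8,0]  — -7/32
val_7 [RBBBRRB]  L=[-1,-1/2,-1/4,-7/32]  R=[-3/16,-1/8,0]  — -13/64
val_8 [RBBBRRBR]  L=[-1,-1/2,-1/4,-7/32]  R=[-13/64,-3/16,-1/8,0]  — -27/128
val_9 [RBBBRRBRB]  L=[-1,-1/2,-1/4,-7/32,-27/128]  R=[-13/64,-3/16,-1/8,0]  — -53/256
val_10 [RBBBRRBRBR]  L=[-1,-1/2,-1/4,-7/32,-27/128]  R=[-53/256,-13/64,-3/16,-1/8,0]  — -107/512
val_11 [RBBBRRBRBRR]  L=[-1,-1/2,-1/4,-7/32,-27/128]  R=[-107/512,-53/256,-13/64,-3/16,-1/8,0]  — -215/1024
val_12 [RBBBRRBRBRRR]  L=[-1,-1/2,-1/4,-7/32,-27/128]  R=[-215/1024,-107/512,-53/256,-13/64,-3/16,-1/8,0]  — -431/2048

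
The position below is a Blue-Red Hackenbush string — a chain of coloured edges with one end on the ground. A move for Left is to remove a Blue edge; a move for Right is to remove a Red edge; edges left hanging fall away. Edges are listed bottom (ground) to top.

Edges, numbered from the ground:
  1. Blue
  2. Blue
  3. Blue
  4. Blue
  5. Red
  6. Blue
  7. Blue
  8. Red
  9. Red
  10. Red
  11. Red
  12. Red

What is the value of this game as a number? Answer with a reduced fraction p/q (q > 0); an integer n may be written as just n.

step 1: add Blue to get B; options L={ 0 } R={  } — 1
step 2: add Blue to get BB; options L={ 0 1 } R={  } — 2
step 3: add Blue to get BBB; options L={ 0 1 2 } R={  } — 3
step 4: add Blue to get BBBB; options L={ 0 1 2 3 } R={  } — 4
step 5: add Red to get BBBBR; options L={ 0 1 2 3 } R={ 4 } — 7/2
step 6: add Blue to get BBBBRB; options L={ 0 1 2 3 7/2 } R={ 4 } — 15/4
step 7: add Blue to get BBBBRBB; options L={ 0 1 2 3 7/2 15/4 } R={ 4 } — 31/8
step 8: add Red to get BBBBRBBR; options L={ 0 1 2 3 7/2 15/4 } R={ 31/8 4 } — 61/16
step 9: add Red to get BBBBRBBRR; options L={ 0 1 2 3 7/2 15/4 } R={ 61/16 31/8 4 } — 121/32
step 10: add Red to get BBBBRBBRRR; options L={ 0 1 2 3 7/2 15/4 } R={ 121/32 61/16 31/8 4 } — 241/64
step 11: add Red to get BBBBRBBRRRR; options L={ 0 1 2 3 7/2 15/4 } R={ 241/64 121/32 61/16 31/8 4 } — 481/128
step 12: add Red to get BBBBRBBRRRRR; options L={ 0 1 2 3 7/2 15/4 } R={ 481/128 241/64 121/32 61/16 31/8 4 } — 961/256

961/256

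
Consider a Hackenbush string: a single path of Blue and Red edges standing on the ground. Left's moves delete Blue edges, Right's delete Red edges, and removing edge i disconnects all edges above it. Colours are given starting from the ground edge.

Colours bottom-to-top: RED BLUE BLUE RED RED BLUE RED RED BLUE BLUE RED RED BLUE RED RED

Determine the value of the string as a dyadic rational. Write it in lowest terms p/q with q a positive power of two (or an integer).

val(R) = { none | 0 } so -1
val(RB) = { -1 | 0 } so -1/2
val(RBB) = { -1; -1/2 | 0 } so -1/4
val(RBBR) = { -1; -1/2 | -1/4; 0 } so -3/8
val(RBBRR) = { -1; -1/2 | -3/8; -1/4; 0 } so -7/16
val(RBBRRB) = { -1; -1/2; -7/16 | -3/8; -1/4; 0 } so -13/32
val(RBBRRBR) = { -1; -1/2; -7/16 | -13/32; -3/8; -1/4; 0 } so -27/64
val(RBBRRBRR) = { -1; -1/2; -7/16 | -27/64; -13/32; -3/8; -1/4; 0 } so -55/128
val(RBBRRBRRB) = { -1; -1/2; -7/16; -55/128 | -27/64; -13/32; -3/8; -1/4; 0 } so -109/256
val(RBBRRBRRBB) = { -1; -1/2; -7/16; -55/128; -109/256 | -27/64; -13/32; -3/8; -1/4; 0 } so -217/512
val(RBBRRBRRBBR) = { -1; -1/2; -7/16; -55/128; -109/256 | -217/512; -27/64; -13/32; -3/8; -1/4; 0 } so -435/1024
val(RBBRRBRRBBRR) = { -1; -1/2; -7/16; -55/128; -109/256 | -435/1024; -217/512; -27/64; -13/32; -3/8; -1/4; 0 } so -871/2048
val(RBBRRBRRBBRRB) = { -1; -1/2; -7/16; -55/128; -109/256; -871/2048 | -435/1024; -217/512; -27/64; -13/32; -3/8; -1/4; 0 } so -1741/4096
val(RBBRRBRRBBRRBR) = { -1; -1/2; -7/16; -55/128; -109/256; -871/2048 | -1741/4096; -435/1024; -217/512; -27/64; -13/32; -3/8; -1/4; 0 } so -3483/8192
val(RBBRRBRRBBRRBRR) = { -1; -1/2; -7/16; -55/128; -109/256; -871/2048 | -3483/8192; -1741/4096; -435/1024; -217/512; -27/64; -13/32; -3/8; -1/4; 0 } so -6967/16384

-6967/16384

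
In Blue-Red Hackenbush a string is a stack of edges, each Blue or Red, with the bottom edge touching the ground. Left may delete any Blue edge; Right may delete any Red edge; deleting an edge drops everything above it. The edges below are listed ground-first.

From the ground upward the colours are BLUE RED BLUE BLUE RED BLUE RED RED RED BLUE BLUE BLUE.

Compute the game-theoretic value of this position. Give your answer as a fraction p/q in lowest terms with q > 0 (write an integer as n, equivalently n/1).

1679/2048

Prefix values for BLUE RED BLUE BLUE RED BLUE RED RED RED BLUE BLUE BLUE via {L|R} + simplicity:
step 1: add BLUE to get B; options L={ 0 } R={  } => 1
step 2: add RED to get BR; options L={ 0 } R={ 1 } => 1/2
step 3: add BLUE to get BRB; options L={ 0, 1/2 } R={ 1 } => 3/4
step 4: add BLUE to get BRBB; options L={ 0, 1/2, 3/4 } R={ 1 } => 7/8
step 5: add RED to get BRBBR; options L={ 0, 1/2, 3/4 } R={ 7/8, 1 } => 13/16
step 6: add BLUE to get BRBBRB; options L={ 0, 1/2, 3/4, 13/16 } R={ 7/8, 1 } => 27/32
step 7: add RED to get BRBBRBR; options L={ 0, 1/2, 3/4, 13/16 } R={ 27/32, 7/8, 1 } => 53/64
step 8: add RED to get BRBBRBRR; options L={ 0, 1/2, 3/4, 13/16 } R={ 53/64, 27/32, 7/8, 1 } => 105/128
step 9: add RED to get BRBBRBRRR; options L={ 0, 1/2, 3/4, 13/16 } R={ 105/128, 53/64, 27/32, 7/8, 1 } => 209/256
step 10: add BLUE to get BRBBRBRRRB; options L={ 0, 1/2, 3/4, 13/16, 209/256 } R={ 105/128, 53/64, 27/32, 7/8, 1 } => 419/512
step 11: add BLUE to get BRBBRBRRRBB; options L={ 0, 1/2, 3/4, 13/16, 209/256, 419/512 } R={ 105/128, 53/64, 27/32, 7/8, 1 } => 839/1024
step 12: add BLUE to get BRBBRBRRRBBB; options L={ 0, 1/2, 3/4, 13/16, 209/256, 419/512, 839/1024 } R={ 105/128, 53/64, 27/32, 7/8, 1 } => 1679/2048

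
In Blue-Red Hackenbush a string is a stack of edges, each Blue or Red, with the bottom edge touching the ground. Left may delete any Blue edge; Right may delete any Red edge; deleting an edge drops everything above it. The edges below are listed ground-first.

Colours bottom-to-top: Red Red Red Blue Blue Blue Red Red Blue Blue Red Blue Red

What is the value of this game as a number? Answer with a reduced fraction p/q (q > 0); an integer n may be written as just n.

-2251/1024

Recurse on prefixes of the 13-edge string Red Red Red Blue Blue Blue Red Red Blue Blue Red Blue Red:
R: Left { ∅ }, Right { 0 } so simplest -1
RR: Left { ∅ }, Right { -1, 0 } so simplest -2
RRR: Left { ∅ }, Right { -2, -1, 0 } so simplest -3
RRRB: Left { -3 }, Right { -2, -1, 0 } so simplest -5/2
RRRBB: Left { -3, -5/2 }, Right { -2, -1, 0 } so simplest -9/4
RRRBBB: Left { -3, -5/2, -9/4 }, Right { -2, -1, 0 } so simplest -17/8
RRRBBBR: Left { -3, -5/2, -9/4 }, Right { -17/8, -2, -1, 0 } so simplest -35/16
RRRBBBRR: Left { -3, -5/2, -9/4 }, Right { -35/16, -17/8, -2, -1, 0 } so simplest -71/32
RRRBBBRRB: Left { -3, -5/2, -9/4, -71/32 }, Right { -35/16, -17/8, -2, -1, 0 } so simplest -141/64
RRRBBBRRBB: Left { -3, -5/2, -9/4, -71/32, -141/64 }, Right { -35/16, -17/8, -2, -1, 0 } so simplest -281/128
RRRBBBRRBBR: Left { -3, -5/2, -9/4, -71/32, -141/64 }, Right { -281/128, -35/16, -17/8, -2, -1, 0 } so simplest -563/256
RRRBBBRRBBRB: Left { -3, -5/2, -9/4, -71/32, -141/64, -563/256 }, Right { -281/128, -35/16, -17/8, -2, -1, 0 } so simplest -1125/512
RRRBBBRRBBRBR: Left { -3, -5/2, -9/4, -71/32, -141/64, -563/256 }, Right { -1125/512, -281/128, -35/16, -17/8, -2, -1, 0 } so simplest -2251/1024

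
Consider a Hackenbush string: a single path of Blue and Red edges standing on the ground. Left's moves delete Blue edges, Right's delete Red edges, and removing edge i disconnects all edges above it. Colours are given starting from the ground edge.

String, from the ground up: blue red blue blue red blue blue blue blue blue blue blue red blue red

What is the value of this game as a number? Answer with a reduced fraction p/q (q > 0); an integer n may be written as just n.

Recurse on prefixes of the 15-edge string blue red blue blue red blue blue blue blue blue blue blue red blue red:
b: Left { 0 }, Right { — } — simplest 1
br: Left { 0 }, Right { 1 } — simplest 1/2
brb: Left { 0; 1/2 }, Right { 1 } — simplest 3/4
brbb: Left { 0; 1/2; 3/4 }, Right { 1 } — simplest 7/8
brbbr: Left { 0; 1/2; 3/4 }, Right { 7/8; 1 } — simplest 13/16
brbbrb: Left { 0; 1/2; 3/4; 13/16 }, Right { 7/8; 1 } — simplest 27/32
brbbrbb: Left { 0; 1/2; 3/4; 13/16; 27/32 }, Right { 7/8; 1 } — simplest 55/64
brbbrbbb: Left { 0; 1/2; 3/4; 13/16; 27/32; 55/64 }, Right { 7/8; 1 } — simplest 111/128
brbbrbbbb: Left { 0; 1/2; 3/4; 13/16; 27/32; 55/64; 111/128 }, Right { 7/8; 1 } — simplest 223/256
brbbrbbbbb: Left { 0; 1/2; 3/4; 13/16; 27/32; 55/64; 111/128; 223/256 }, Right { 7/8; 1 } — simplest 447/512
brbbrbbbbbb: Left { 0; 1/2; 3/4; 13/16; 27/32; 55/64; 111/128; 223/256; 447/512 }, Right { 7/8; 1 } — simplest 895/1024
brbbrbbbbbbb: Left { 0; 1/2; 3/4; 13/16; 27/32; 55/64; 111/128; 223/256; 447/512; 895/1024 }, Right { 7/8; 1 } — simplest 1791/2048
brbbrbbbbbbbr: Left { 0; 1/2; 3/4; 13/16; 27/32; 55/64; 111/128; 223/256; 447/512; 895/1024 }, Right { 1791/2048; 7/8; 1 } — simplest 3581/4096
brbbrbbbbbbbrb: Left { 0; 1/2; 3/4; 13/16; 27/32; 55/64; 111/128; 223/256; 447/512; 895/1024; 3581/4096 }, Right { 1791/2048; 7/8; 1 } — simplest 7163/8192
brbbrbbbbbbbrbr: Left { 0; 1/2; 3/4; 13/16; 27/32; 55/64; 111/128; 223/256; 447/512; 895/1024; 3581/4096 }, Right { 7163/8192; 1791/2048; 7/8; 1 } — simplest 14325/16384

14325/16384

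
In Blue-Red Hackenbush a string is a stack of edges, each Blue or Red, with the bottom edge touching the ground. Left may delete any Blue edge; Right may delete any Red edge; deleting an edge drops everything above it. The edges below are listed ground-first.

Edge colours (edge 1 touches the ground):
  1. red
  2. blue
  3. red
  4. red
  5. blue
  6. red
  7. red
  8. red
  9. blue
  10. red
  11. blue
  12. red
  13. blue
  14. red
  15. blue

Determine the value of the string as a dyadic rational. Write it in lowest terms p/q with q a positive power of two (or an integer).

-14165/16384

step 1: add red to get r; options L={ · } R={ 0 } = -1
step 2: add blue to get rb; options L={ -1 } R={ 0 } = -1/2
step 3: add red to get rbr; options L={ -1 } R={ -1/2 0 } = -3/4
step 4: add red to get rbrr; options L={ -1 } R={ -3/4 -1/2 0 } = -7/8
step 5: add blue to get rbrrb; options L={ -1 -7/8 } R={ -3/4 -1/2 0 } = -13/16
step 6: add red to get rbrrbr; options L={ -1 -7/8 } R={ -13/16 -3/4 -1/2 0 } = -27/32
step 7: add red to get rbrrbrr; options L={ -1 -7/8 } R={ -27/32 -13/16 -3/4 -1/2 0 } = -55/64
step 8: add red to get rbrrbrrr; options L={ -1 -7/8 } R={ -55/64 -27/32 -13/16 -3/4 -1/2 0 } = -111/128
step 9: add blue to get rbrrbrrrb; options L={ -1 -7/8 -111/128 } R={ -55/64 -27/32 -13/16 -3/4 -1/2 0 } = -221/256
step 10: add red to get rbrrbrrrbr; options L={ -1 -7/8 -111/128 } R={ -221/256 -55/64 -27/32 -13/16 -3/4 -1/2 0 } = -443/512
step 11: add blue to get rbrrbrrrbrb; options L={ -1 -7/8 -111/128 -443/512 } R={ -221/256 -55/64 -27/32 -13/16 -3/4 -1/2 0 } = -885/1024
step 12: add red to get rbrrbrrrbrbr; options L={ -1 -7/8 -111/128 -443/512 } R={ -885/1024 -221/256 -55/64 -27/32 -13/16 -3/4 -1/2 0 } = -1771/2048
step 13: add blue to get rbrrbrrrbrbrb; options L={ -1 -7/8 -111/128 -443/512 -1771/2048 } R={ -885/1024 -221/256 -55/64 -27/32 -13/16 -3/4 -1/2 0 } = -3541/4096
step 14: add red to get rbrrbrrrbrbrbr; options L={ -1 -7/8 -111/128 -443/512 -1771/2048 } R={ -3541/4096 -885/1024 -221/256 -55/64 -27/32 -13/16 -3/4 -1/2 0 } = -7083/8192
step 15: add blue to get rbrrbrrrbrbrbrb; options L={ -1 -7/8 -111/128 -443/512 -1771/2048 -7083/8192 } R={ -3541/4096 -885/1024 -221/256 -55/64 -27/32 -13/16 -3/4 -1/2 0 } = -14165/16384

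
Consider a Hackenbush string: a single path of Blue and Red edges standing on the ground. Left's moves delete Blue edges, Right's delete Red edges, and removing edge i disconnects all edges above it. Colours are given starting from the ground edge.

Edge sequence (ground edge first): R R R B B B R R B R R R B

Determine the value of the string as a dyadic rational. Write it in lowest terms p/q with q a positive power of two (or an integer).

-2269/1024

Build val(s[:k]) for k = 1..13, string s = R R R B B B R R B R R R B.
step 1: add R to get R; options L={  } R={ 0 } = -1
step 2: add R to get RR; options L={  } R={ -1; 0 } = -2
step 3: add R to get RRR; options L={  } R={ -2; -1; 0 } = -3
step 4: add B to get RRRB; options L={ -3 } R={ -2; -1; 0 } = -5/2
step 5: add B to get RRRBB; options L={ -3; -5/2 } R={ -2; -1; 0 } = -9/4
step 6: add B to get RRRBBB; options L={ -3; -5/2; -9/4 } R={ -2; -1; 0 } = -17/8
step 7: add R to get RRRBBBR; options L={ -3; -5/2; -9/4 } R={ -17/8; -2; -1; 0 } = -35/16
step 8: add R to get RRRBBBRR; options L={ -3; -5/2; -9/4 } R={ -35/16; -17/8; -2; -1; 0 } = -71/32
step 9: add B to get RRRBBBRRB; options L={ -3; -5/2; -9/4; -71/32 } R={ -35/16; -17/8; -2; -1; 0 } = -141/64
step 10: add R to get RRRBBBRRBR; options L={ -3; -5/2; -9/4; -71/32 } R={ -141/64; -35/16; -17/8; -2; -1; 0 } = -283/128
step 11: add R to get RRRBBBRRBRR; options L={ -3; -5/2; -9/4; -71/32 } R={ -283/128; -141/64; -35/16; -17/8; -2; -1; 0 } = -567/256
step 12: add R to get RRRBBBRRBRRR; options L={ -3; -5/2; -9/4; -71/32 } R={ -567/256; -283/128; -141/64; -35/16; -17/8; -2; -1; 0 } = -1135/512
step 13: add B to get RRRBBBRRBRRRB; options L={ -3; -5/2; -9/4; -71/32; -1135/512 } R={ -567/256; -283/128; -141/64; -35/16; -17/8; -2; -1; 0 } = -2269/1024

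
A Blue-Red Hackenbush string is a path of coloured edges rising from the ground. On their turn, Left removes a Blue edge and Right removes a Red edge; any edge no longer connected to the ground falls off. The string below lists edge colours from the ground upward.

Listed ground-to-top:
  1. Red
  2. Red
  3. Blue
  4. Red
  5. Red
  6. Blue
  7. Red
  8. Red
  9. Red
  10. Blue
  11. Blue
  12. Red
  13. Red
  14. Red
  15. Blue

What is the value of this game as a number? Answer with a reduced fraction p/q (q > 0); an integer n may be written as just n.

-15261/8192

Build val(s[:k]) for k = 1..15, string s = Red Red Blue Red Red Blue Red Red Red Blue Blue Red Red Red Blue.
R: Left {  }, Right { 0 } = simplest -1
RR: Left {  }, Right { -1,0 } = simplest -2
RRB: Left { -2 }, Right { -1,0 } = simplest -3/2
RRBR: Left { -2 }, Right { -3/2,-1,0 } = simplest -7/4
RRBRR: Left { -2 }, Right { -7/4,-3/2,-1,0 } = simplest -15/8
RRBRRB: Left { -2,-15/8 }, Right { -7/4,-3/2,-1,0 } = simplest -29/16
RRBRRBR: Left { -2,-15/8 }, Right { -29/16,-7/4,-3/2,-1,0 } = simplest -59/32
RRBRRBRR: Left { -2,-15/8 }, Right { -59/32,-29/16,-7/4,-3/2,-1,0 } = simplest -119/64
RRBRRBRRR: Left { -2,-15/8 }, Right { -119/64,-59/32,-29/16,-7/4,-3/2,-1,0 } = simplest -239/128
RRBRRBRRRB: Left { -2,-15/8,-239/128 }, Right { -119/64,-59/32,-29/16,-7/4,-3/2,-1,0 } = simplest -477/256
RRBRRBRRRBB: Left { -2,-15/8,-239/128,-477/256 }, Right { -119/64,-59/32,-29/16,-7/4,-3/2,-1,0 } = simplest -953/512
RRBRRBRRRBBR: Left { -2,-15/8,-239/128,-477/256 }, Right { -953/512,-119/64,-59/32,-29/16,-7/4,-3/2,-1,0 } = simplest -1907/1024
RRBRRBRRRBBRR: Left { -2,-15/8,-239/128,-477/256 }, Right { -1907/1024,-953/512,-119/64,-59/32,-29/16,-7/4,-3/2,-1,0 } = simplest -3815/2048
RRBRRBRRRBBRRR: Left { -2,-15/8,-239/128,-477/256 }, Right { -3815/2048,-1907/1024,-953/512,-119/64,-59/32,-29/16,-7/4,-3/2,-1,0 } = simplest -7631/4096
RRBRRBRRRBBRRRB: Left { -2,-15/8,-239/128,-477/256,-7631/4096 }, Right { -3815/2048,-1907/1024,-953/512,-119/64,-59/32,-29/16,-7/4,-3/2,-1,0 } = simplest -15261/8192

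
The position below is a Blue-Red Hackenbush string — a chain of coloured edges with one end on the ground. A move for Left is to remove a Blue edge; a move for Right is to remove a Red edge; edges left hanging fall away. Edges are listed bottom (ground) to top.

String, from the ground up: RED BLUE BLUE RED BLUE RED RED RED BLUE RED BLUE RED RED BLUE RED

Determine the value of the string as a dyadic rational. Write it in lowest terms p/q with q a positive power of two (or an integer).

-5979/16384

Prefix values for RED BLUE BLUE RED BLUE RED RED RED BLUE RED BLUE RED RED BLUE RED via {L|R} + simplicity:
1 of 15 · R · max L −∞ · min R 0 so -1
2 of 15 · RB · max L -1 · min R 0 so -1/2
3 of 15 · RBB · max L -1/2 · min R 0 so -1/4
4 of 15 · RBBR · max L -1/2 · min R -1/4 so -3/8
5 of 15 · RBBRB · max L -3/8 · min R -1/4 so -5/16
6 of 15 · RBBRBR · max L -3/8 · min R -5/16 so -11/32
7 of 15 · RBBRBRR · max L -3/8 · min R -11/32 so -23/64
8 of 15 · RBBRBRRR · max L -3/8 · min R -23/64 so -47/128
9 of 15 · RBBRBRRRB · max L -47/128 · min R -23/64 so -93/256
10 of 15 · RBBRBRRRBR · max L -47/128 · min R -93/256 so -187/512
11 of 15 · RBBRBRRRBRB · max L -187/512 · min R -93/256 so -373/1024
12 of 15 · RBBRBRRRBRBR · max L -187/512 · min R -373/1024 so -747/2048
13 of 15 · RBBRBRRRBRBRR · max L -187/512 · min R -747/2048 so -1495/4096
14 of 15 · RBBRBRRRBRBRRB · max L -1495/4096 · min R -747/2048 so -2989/8192
15 of 15 · RBBRBRRRBRBRRBR · max L -1495/4096 · min R -2989/8192 so -5979/16384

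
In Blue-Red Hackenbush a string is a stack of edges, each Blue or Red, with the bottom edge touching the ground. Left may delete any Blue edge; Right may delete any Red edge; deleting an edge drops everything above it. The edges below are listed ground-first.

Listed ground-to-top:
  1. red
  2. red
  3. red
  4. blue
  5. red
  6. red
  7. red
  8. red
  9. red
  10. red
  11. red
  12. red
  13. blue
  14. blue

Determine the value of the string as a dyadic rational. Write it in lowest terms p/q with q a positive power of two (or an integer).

edge 1 of 14 (red): { — | 0 } → -1
edge 2 of 14 (red): { — | -1 0 } → -2
edge 3 of 14 (red): { — | -2 -1 0 } → -3
edge 4 of 14 (blue): { -3 | -2 -1 0 } → -5/2
edge 5 of 14 (red): { -3 | -5/2 -2 -1 0 } → -11/4
edge 6 of 14 (red): { -3 | -11/4 -5/2 -2 -1 0 } → -23/8
edge 7 of 14 (red): { -3 | -23/8 -11/4 -5/2 -2 -1 0 } → -47/16
edge 8 of 14 (red): { -3 | -47/16 -23/8 -11/4 -5/2 -2 -1 0 } → -95/32
edge 9 of 14 (red): { -3 | -95/32 -47/16 -23/8 -11/4 -5/2 -2 -1 0 } → -191/64
edge 10 of 14 (red): { -3 | -191/64 -95/32 -47/16 -23/8 -11/4 -5/2 -2 -1 0 } → -383/128
edge 11 of 14 (red): { -3 | -383/128 -191/64 -95/32 -47/16 -23/8 -11/4 -5/2 -2 -1 0 } → -767/256
edge 12 of 14 (red): { -3 | -767/256 -383/128 -191/64 -95/32 -47/16 -23/8 -11/4 -5/2 -2 -1 0 } → -1535/512
edge 13 of 14 (blue): { -3 -1535/512 | -767/256 -383/128 -191/64 -95/32 -47/16 -23/8 -11/4 -5/2 -2 -1 0 } → -3069/1024
edge 14 of 14 (blue): { -3 -1535/512 -3069/1024 | -767/256 -383/128 -191/64 -95/32 -47/16 -23/8 -11/4 -5/2 -2 -1 0 } → -6137/2048

-6137/2048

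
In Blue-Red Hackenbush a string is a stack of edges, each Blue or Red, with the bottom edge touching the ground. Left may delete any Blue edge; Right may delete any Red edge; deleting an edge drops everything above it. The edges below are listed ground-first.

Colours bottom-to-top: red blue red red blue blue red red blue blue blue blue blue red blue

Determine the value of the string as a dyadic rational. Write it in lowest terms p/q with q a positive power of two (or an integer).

Build value(s[:k]) for k = 1..15, string s = red blue red red blue blue red red blue blue blue blue blue red blue.
value(r) = { · | 0 } so -1
value(rb) = { -1 | 0 } so -1/2
value(rbr) = { -1 | -1/2 0 } so -3/4
value(rbrr) = { -1 | -3/4 -1/2 0 } so -7/8
value(rbrrb) = { -1 -7/8 | -3/4 -1/2 0 } so -13/16
value(rbrrbb) = { -1 -7/8 -13/16 | -3/4 -1/2 0 } so -25/32
value(rbrrbbr) = { -1 -7/8 -13/16 | -25/32 -3/4 -1/2 0 } so -51/64
value(rbrrbbrr) = { -1 -7/8 -13/16 | -51/64 -25/32 -3/4 -1/2 0 } so -103/128
value(rbrrbbrrb) = { -1 -7/8 -13/16 -103/128 | -51/64 -25/32 -3/4 -1/2 0 } so -205/256
value(rbrrbbrrbb) = { -1 -7/8 -13/16 -103/128 -205/256 | -51/64 -25/32 -3/4 -1/2 0 } so -409/512
value(rbrrbbrrbbb) = { -1 -7/8 -13/16 -103/128 -205/256 -409/512 | -51/64 -25/32 -3/4 -1/2 0 } so -817/1024
value(rbrrbbrrbbbb) = { -1 -7/8 -13/16 -103/128 -205/256 -409/512 -817/1024 | -51/64 -25/32 -3/4 -1/2 0 } so -1633/2048
value(rbrrbbrrbbbbb) = { -1 -7/8 -13/16 -103/128 -205/256 -409/512 -817/1024 -1633/2048 | -51/64 -25/32 -3/4 -1/2 0 } so -3265/4096
value(rbrrbbrrbbbbbr) = { -1 -7/8 -13/16 -103/128 -205/256 -409/512 -817/1024 -1633/2048 | -3265/4096 -51/64 -25/32 -3/4 -1/2 0 } so -6531/8192
value(rbrrbbrrbbbbbrb) = { -1 -7/8 -13/16 -103/128 -205/256 -409/512 -817/1024 -1633/2048 -6531/8192 | -3265/4096 -51/64 -25/32 -3/4 -1/2 0 } so -13061/16384

-13061/16384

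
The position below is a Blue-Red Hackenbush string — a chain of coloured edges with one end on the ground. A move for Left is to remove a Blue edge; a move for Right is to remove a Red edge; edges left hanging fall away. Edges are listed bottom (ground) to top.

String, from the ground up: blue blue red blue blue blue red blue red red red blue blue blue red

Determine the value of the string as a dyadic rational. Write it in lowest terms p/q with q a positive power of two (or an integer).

15645/8192

step 1: add blue to get b; options L={ 0 } R={ · } -> 1
step 2: add blue to get bb; options L={ 0, 1 } R={ · } -> 2
step 3: add red to get bbr; options L={ 0, 1 } R={ 2 } -> 3/2
step 4: add blue to get bbrb; options L={ 0, 1, 3/2 } R={ 2 } -> 7/4
step 5: add blue to get bbrbb; options L={ 0, 1, 3/2, 7/4 } R={ 2 } -> 15/8
step 6: add blue to get bbrbbb; options L={ 0, 1, 3/2, 7/4, 15/8 } R={ 2 } -> 31/16
step 7: add red to get bbrbbbr; options L={ 0, 1, 3/2, 7/4, 15/8 } R={ 31/16, 2 } -> 61/32
step 8: add blue to get bbrbbbrb; options L={ 0, 1, 3/2, 7/4, 15/8, 61/32 } R={ 31/16, 2 } -> 123/64
step 9: add red to get bbrbbbrbr; options L={ 0, 1, 3/2, 7/4, 15/8, 61/32 } R={ 123/64, 31/16, 2 } -> 245/128
step 10: add red to get bbrbbbrbrr; options L={ 0, 1, 3/2, 7/4, 15/8, 61/32 } R={ 245/128, 123/64, 31/16, 2 } -> 489/256
step 11: add red to get bbrbbbrbrrr; options L={ 0, 1, 3/2, 7/4, 15/8, 61/32 } R={ 489/256, 245/128, 123/64, 31/16, 2 } -> 977/512
step 12: add blue to get bbrbbbrbrrrb; options L={ 0, 1, 3/2, 7/4, 15/8, 61/32, 977/512 } R={ 489/256, 245/128, 123/64, 31/16, 2 } -> 1955/1024
step 13: add blue to get bbrbbbrbrrrbb; options L={ 0, 1, 3/2, 7/4, 15/8, 61/32, 977/512, 1955/1024 } R={ 489/256, 245/128, 123/64, 31/16, 2 } -> 3911/2048
step 14: add blue to get bbrbbbrbrrrbbb; options L={ 0, 1, 3/2, 7/4, 15/8, 61/32, 977/512, 1955/1024, 3911/2048 } R={ 489/256, 245/128, 123/64, 31/16, 2 } -> 7823/4096
step 15: add red to get bbrbbbrbrrrbbbr; options L={ 0, 1, 3/2, 7/4, 15/8, 61/32, 977/512, 1955/1024, 3911/2048 } R={ 7823/4096, 489/256, 245/128, 123/64, 31/16, 2 } -> 15645/8192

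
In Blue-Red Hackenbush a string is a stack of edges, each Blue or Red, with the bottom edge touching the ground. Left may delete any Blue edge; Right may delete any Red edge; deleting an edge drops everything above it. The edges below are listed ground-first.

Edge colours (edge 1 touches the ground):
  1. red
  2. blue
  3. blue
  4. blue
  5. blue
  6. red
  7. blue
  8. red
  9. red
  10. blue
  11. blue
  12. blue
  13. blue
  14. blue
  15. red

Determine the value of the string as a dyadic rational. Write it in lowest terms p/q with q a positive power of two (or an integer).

step 1: add red to get r; options L={ ∅ } R={ 0 } so -1
step 2: add blue to get rb; options L={ -1 } R={ 0 } so -1/2
step 3: add blue to get rbb; options L={ -1; -1/2 } R={ 0 } so -1/4
step 4: add blue to get rbbb; options L={ -1; -1/2; -1/4 } R={ 0 } so -1/8
step 5: add blue to get rbbbb; options L={ -1; -1/2; -1/4; -1/8 } R={ 0 } so -1/16
step 6: add red to get rbbbbr; options L={ -1; -1/2; -1/4; -1/8 } R={ -1/16; 0 } so -3/32
step 7: add blue to get rbbbbrb; options L={ -1; -1/2; -1/4; -1/8; -3/32 } R={ -1/16; 0 } so -5/64
step 8: add red to get rbbbbrbr; options L={ -1; -1/2; -1/4; -1/8; -3/32 } R={ -5/64; -1/16; 0 } so -11/128
step 9: add red to get rbbbbrbrr; options L={ -1; -1/2; -1/4; -1/8; -3/32 } R={ -11/128; -5/64; -1/16; 0 } so -23/256
step 10: add blue to get rbbbbrbrrb; options L={ -1; -1/2; -1/4; -1/8; -3/32; -23/256 } R={ -11/128; -5/64; -1/16; 0 } so -45/512
step 11: add blue to get rbbbbrbrrbb; options L={ -1; -1/2; -1/4; -1/8; -3/32; -23/256; -45/512 } R={ -11/128; -5/64; -1/16; 0 } so -89/1024
step 12: add blue to get rbbbbrbrrbbb; options L={ -1; -1/2; -1/4; -1/8; -3/32; -23/256; -45/512; -89/1024 } R={ -11/128; -5/64; -1/16; 0 } so -177/2048
step 13: add blue to get rbbbbrbrrbbbb; options L={ -1; -1/2; -1/4; -1/8; -3/32; -23/256; -45/512; -89/1024; -177/2048 } R={ -11/128; -5/64; -1/16; 0 } so -353/4096
step 14: add blue to get rbbbbrbrrbbbbb; options L={ -1; -1/2; -1/4; -1/8; -3/32; -23/256; -45/512; -89/1024; -177/2048; -353/4096 } R={ -11/128; -5/64; -1/16; 0 } so -705/8192
step 15: add red to get rbbbbrbrrbbbbbr; options L={ -1; -1/2; -1/4; -1/8; -3/32; -23/256; -45/512; -89/1024; -177/2048; -353/4096 } R={ -705/8192; -11/128; -5/64; -1/16; 0 } so -1411/16384

-1411/16384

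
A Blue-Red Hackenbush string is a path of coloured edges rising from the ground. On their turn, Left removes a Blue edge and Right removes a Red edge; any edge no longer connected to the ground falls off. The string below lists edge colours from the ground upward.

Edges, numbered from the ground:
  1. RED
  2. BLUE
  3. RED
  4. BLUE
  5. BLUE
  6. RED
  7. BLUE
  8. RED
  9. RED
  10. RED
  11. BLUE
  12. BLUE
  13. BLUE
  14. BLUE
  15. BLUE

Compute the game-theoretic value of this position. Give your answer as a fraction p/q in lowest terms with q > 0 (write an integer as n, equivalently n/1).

G_1 [R]  L=[(no moves)]  R=[0]  → -1
G_2 [RB]  L=[-1]  R=[0]  → -1/2
G_3 [RBR]  L=[-1]  R=[-1/2,0]  → -3/4
G_4 [RBRB]  L=[-1,-3/4]  R=[-1/2,0]  → -5/8
G_5 [RBRBB]  L=[-1,-3/4,-5/8]  R=[-1/2,0]  → -9/16
G_6 [RBRBBR]  L=[-1,-3/4,-5/8]  R=[-9/16,-1/2,0]  → -19/32
G_7 [RBRBBRB]  L=[-1,-3/4,-5/8,-19/32]  R=[-9/16,-1/2,0]  → -37/64
G_8 [RBRBBRBR]  L=[-1,-3/4,-5/8,-19/32]  R=[-37/64,-9/16,-1/2,0]  → -75/128
G_9 [RBRBBRBRR]  L=[-1,-3/4,-5/8,-19/32]  R=[-75/128,-37/64,-9/16,-1/2,0]  → -151/256
G_10 [RBRBBRBRRR]  L=[-1,-3/4,-5/8,-19/32]  R=[-151/256,-75/128,-37/64,-9/16,-1/2,0]  → -303/512
G_11 [RBRBBRBRRRB]  L=[-1,-3/4,-5/8,-19/32,-303/512]  R=[-151/256,-75/128,-37/64,-9/16,-1/2,0]  → -605/1024
G_12 [RBRBBRBRRRBB]  L=[-1,-3/4,-5/8,-19/32,-303/512,-605/1024]  R=[-151/256,-75/128,-37/64,-9/16,-1/2,0]  → -1209/2048
G_13 [RBRBBRBRRRBBB]  L=[-1,-3/4,-5/8,-19/32,-303/512,-605/1024,-1209/2048]  R=[-151/256,-75/128,-37/64,-9/16,-1/2,0]  → -2417/4096
G_14 [RBRBBRBRRRBBBB]  L=[-1,-3/4,-5/8,-19/32,-303/512,-605/1024,-1209/2048,-2417/4096]  R=[-151/256,-75/128,-37/64,-9/16,-1/2,0]  → -4833/8192
G_15 [RBRBBRBRRRBBBBB]  L=[-1,-3/4,-5/8,-19/32,-303/512,-605/1024,-1209/2048,-2417/4096,-4833/8192]  R=[-151/256,-75/128,-37/64,-9/16,-1/2,0]  → -9665/16384

-9665/16384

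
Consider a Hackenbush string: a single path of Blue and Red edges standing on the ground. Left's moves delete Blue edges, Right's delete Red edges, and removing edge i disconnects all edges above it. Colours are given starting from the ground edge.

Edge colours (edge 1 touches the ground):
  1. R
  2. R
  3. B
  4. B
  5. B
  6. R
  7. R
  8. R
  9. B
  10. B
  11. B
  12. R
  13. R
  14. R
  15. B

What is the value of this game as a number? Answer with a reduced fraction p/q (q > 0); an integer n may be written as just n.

-10013/8192

1 of 15 · R · max L −∞ · min R 0 -> -1
2 of 15 · RR · max L −∞ · min R -1 -> -2
3 of 15 · RRB · max L -2 · min R -1 -> -3/2
4 of 15 · RRBB · max L -3/2 · min R -1 -> -5/4
5 of 15 · RRBBB · max L -5/4 · min R -1 -> -9/8
6 of 15 · RRBBBR · max L -5/4 · min R -9/8 -> -19/16
7 of 15 · RRBBBRR · max L -5/4 · min R -19/16 -> -39/32
8 of 15 · RRBBBRRR · max L -5/4 · min R -39/32 -> -79/64
9 of 15 · RRBBBRRRB · max L -79/64 · min R -39/32 -> -157/128
10 of 15 · RRBBBRRRBB · max L -157/128 · min R -39/32 -> -313/256
11 of 15 · RRBBBRRRBBB · max L -313/256 · min R -39/32 -> -625/512
12 of 15 · RRBBBRRRBBBR · max L -313/256 · min R -625/512 -> -1251/1024
13 of 15 · RRBBBRRRBBBRR · max L -313/256 · min R -1251/1024 -> -2503/2048
14 of 15 · RRBBBRRRBBBRRR · max L -313/256 · min R -2503/2048 -> -5007/4096
15 of 15 · RRBBBRRRBBBRRRB · max L -5007/4096 · min R -2503/2048 -> -10013/8192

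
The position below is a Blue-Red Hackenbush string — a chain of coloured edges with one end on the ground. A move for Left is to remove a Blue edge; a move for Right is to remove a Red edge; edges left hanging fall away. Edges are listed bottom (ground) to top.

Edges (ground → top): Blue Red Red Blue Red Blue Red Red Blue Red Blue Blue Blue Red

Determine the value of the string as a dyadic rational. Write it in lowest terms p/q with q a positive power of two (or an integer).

2653/8192

Prefix values for Blue Red Red Blue Red Blue Red Red Blue Red Blue Blue Blue Red via {L|R} + simplicity:
value(B) = { 0 | ∅ } so 1
value(BR) = { 0 | 1 } so 1/2
value(BRR) = { 0 | 1/2, 1 } so 1/4
value(BRRB) = { 0, 1/4 | 1/2, 1 } so 3/8
value(BRRBR) = { 0, 1/4 | 3/8, 1/2, 1 } so 5/16
value(BRRBRB) = { 0, 1/4, 5/16 | 3/8, 1/2, 1 } so 11/32
value(BRRBRBR) = { 0, 1/4, 5/16 | 11/32, 3/8, 1/2, 1 } so 21/64
value(BRRBRBRR) = { 0, 1/4, 5/16 | 21/64, 11/32, 3/8, 1/2, 1 } so 41/128
value(BRRBRBRRB) = { 0, 1/4, 5/16, 41/128 | 21/64, 11/32, 3/8, 1/2, 1 } so 83/256
value(BRRBRBRRBR) = { 0, 1/4, 5/16, 41/128 | 83/256, 21/64, 11/32, 3/8, 1/2, 1 } so 165/512
value(BRRBRBRRBRB) = { 0, 1/4, 5/16, 41/128, 165/512 | 83/256, 21/64, 11/32, 3/8, 1/2, 1 } so 331/1024
value(BRRBRBRRBRBB) = { 0, 1/4, 5/16, 41/128, 165/512, 331/1024 | 83/256, 21/64, 11/32, 3/8, 1/2, 1 } so 663/2048
value(BRRBRBRRBRBBB) = { 0, 1/4, 5/16, 41/128, 165/512, 331/1024, 663/2048 | 83/256, 21/64, 11/32, 3/8, 1/2, 1 } so 1327/4096
value(BRRBRBRRBRBBBR) = { 0, 1/4, 5/16, 41/128, 165/512, 331/1024, 663/2048 | 1327/4096, 83/256, 21/64, 11/32, 3/8, 1/2, 1 } so 2653/8192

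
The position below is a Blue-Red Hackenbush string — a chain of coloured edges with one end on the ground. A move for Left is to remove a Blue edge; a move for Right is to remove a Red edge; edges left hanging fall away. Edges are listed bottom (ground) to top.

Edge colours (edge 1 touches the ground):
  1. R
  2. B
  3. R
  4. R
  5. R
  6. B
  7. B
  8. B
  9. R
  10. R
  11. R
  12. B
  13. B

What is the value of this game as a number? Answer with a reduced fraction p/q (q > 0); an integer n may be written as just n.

edge 1 of 13 (R): { (no moves) | 0 } — -1
edge 2 of 13 (B): { -1 | 0 } — -1/2
edge 3 of 13 (R): { -1 | -1/2; 0 } — -3/4
edge 4 of 13 (R): { -1 | -3/4; -1/2; 0 } — -7/8
edge 5 of 13 (R): { -1 | -7/8; -3/4; -1/2; 0 } — -15/16
edge 6 of 13 (B): { -1; -15/16 | -7/8; -3/4; -1/2; 0 } — -29/32
edge 7 of 13 (B): { -1; -15/16; -29/32 | -7/8; -3/4; -1/2; 0 } — -57/64
edge 8 of 13 (B): { -1; -15/16; -29/32; -57/64 | -7/8; -3/4; -1/2; 0 } — -113/128
edge 9 of 13 (R): { -1; -15/16; -29/32; -57/64 | -113/128; -7/8; -3/4; -1/2; 0 } — -227/256
edge 10 of 13 (R): { -1; -15/16; -29/32; -57/64 | -227/256; -113/128; -7/8; -3/4; -1/2; 0 } — -455/512
edge 11 of 13 (R): { -1; -15/16; -29/32; -57/64 | -455/512; -227/256; -113/128; -7/8; -3/4; -1/2; 0 } — -911/1024
edge 12 of 13 (B): { -1; -15/16; -29/32; -57/64; -911/1024 | -455/512; -227/256; -113/128; -7/8; -3/4; -1/2; 0 } — -1821/2048
edge 13 of 13 (B): { -1; -15/16; -29/32; -57/64; -911/1024; -1821/2048 | -455/512; -227/256; -113/128; -7/8; -3/4; -1/2; 0 } — -3641/4096

-3641/4096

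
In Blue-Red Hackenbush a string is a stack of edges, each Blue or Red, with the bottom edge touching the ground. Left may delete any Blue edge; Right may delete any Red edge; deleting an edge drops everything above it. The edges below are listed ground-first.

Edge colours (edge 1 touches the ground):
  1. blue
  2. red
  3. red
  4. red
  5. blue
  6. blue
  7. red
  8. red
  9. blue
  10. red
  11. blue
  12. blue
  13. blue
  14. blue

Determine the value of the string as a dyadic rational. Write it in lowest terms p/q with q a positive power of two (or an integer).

b: Left { 0 }, Right { (no moves) } — simplest 1
br: Left { 0 }, Right { 1 } — simplest 1/2
brr: Left { 0 }, Right { 1/2 1 } — simplest 1/4
brrr: Left { 0 }, Right { 1/4 1/2 1 } — simplest 1/8
brrrb: Left { 0 1/8 }, Right { 1/4 1/2 1 } — simplest 3/16
brrrbb: Left { 0 1/8 3/16 }, Right { 1/4 1/2 1 } — simplest 7/32
brrrbbr: Left { 0 1/8 3/16 }, Right { 7/32 1/4 1/2 1 } — simplest 13/64
brrrbbrr: Left { 0 1/8 3/16 }, Right { 13/64 7/32 1/4 1/2 1 } — simplest 25/128
brrrbbrrb: Left { 0 1/8 3/16 25/128 }, Right { 13/64 7/32 1/4 1/2 1 } — simplest 51/256
brrrbbrrbr: Left { 0 1/8 3/16 25/128 }, Right { 51/256 13/64 7/32 1/4 1/2 1 } — simplest 101/512
brrrbbrrbrb: Left { 0 1/8 3/16 25/128 101/512 }, Right { 51/256 13/64 7/32 1/4 1/2 1 } — simplest 203/1024
brrrbbrrbrbb: Left { 0 1/8 3/16 25/128 101/512 203/1024 }, Right { 51/256 13/64 7/32 1/4 1/2 1 } — simplest 407/2048
brrrbbrrbrbbb: Left { 0 1/8 3/16 25/128 101/512 203/1024 407/2048 }, Right { 51/256 13/64 7/32 1/4 1/2 1 } — simplest 815/4096
brrrbbrrbrbbbb: Left { 0 1/8 3/16 25/128 101/512 203/1024 407/2048 815/4096 }, Right { 51/256 13/64 7/32 1/4 1/2 1 } — simplest 1631/8192

1631/8192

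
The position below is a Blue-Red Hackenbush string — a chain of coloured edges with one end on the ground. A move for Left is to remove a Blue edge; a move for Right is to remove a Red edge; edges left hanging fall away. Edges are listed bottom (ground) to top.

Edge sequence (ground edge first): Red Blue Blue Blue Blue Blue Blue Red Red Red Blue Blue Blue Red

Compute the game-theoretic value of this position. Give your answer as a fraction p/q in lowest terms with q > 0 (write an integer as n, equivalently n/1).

G(R) = {  | 0 } = -1
G(RB) = { -1 | 0 } = -1/2
G(RBB) = { -1, -1/2 | 0 } = -1/4
G(RBBB) = { -1, -1/2, -1/4 | 0 } = -1/8
G(RBBBB) = { -1, -1/2, -1/4, -1/8 | 0 } = -1/16
G(RBBBBB) = { -1, -1/2, -1/4, -1/8, -1/16 | 0 } = -1/32
G(RBBBBBB) = { -1, -1/2, -1/4, -1/8, -1/16, -1/32 | 0 } = -1/64
G(RBBBBBBR) = { -1, -1/2, -1/4, -1/8, -1/16, -1/32 | -1/64, 0 } = -3/128
G(RBBBBBBRR) = { -1, -1/2, -1/4, -1/8, -1/16, -1/32 | -3/128, -1/64, 0 } = -7/256
G(RBBBBBBRRR) = { -1, -1/2, -1/4, -1/8, -1/16, -1/32 | -7/256, -3/128, -1/64, 0 } = -15/512
G(RBBBBBBRRRB) = { -1, -1/2, -1/4, -1/8, -1/16, -1/32, -15/512 | -7/256, -3/128, -1/64, 0 } = -29/1024
G(RBBBBBBRRRBB) = { -1, -1/2, -1/4, -1/8, -1/16, -1/32, -15/512, -29/1024 | -7/256, -3/128, -1/64, 0 } = -57/2048
G(RBBBBBBRRRBBB) = { -1, -1/2, -1/4, -1/8, -1/16, -1/32, -15/512, -29/1024, -57/2048 | -7/256, -3/128, -1/64, 0 } = -113/4096
G(RBBBBBBRRRBBBR) = { -1, -1/2, -1/4, -1/8, -1/16, -1/32, -15/512, -29/1024, -57/2048 | -113/4096, -7/256, -3/128, -1/64, 0 } = -227/8192

-227/8192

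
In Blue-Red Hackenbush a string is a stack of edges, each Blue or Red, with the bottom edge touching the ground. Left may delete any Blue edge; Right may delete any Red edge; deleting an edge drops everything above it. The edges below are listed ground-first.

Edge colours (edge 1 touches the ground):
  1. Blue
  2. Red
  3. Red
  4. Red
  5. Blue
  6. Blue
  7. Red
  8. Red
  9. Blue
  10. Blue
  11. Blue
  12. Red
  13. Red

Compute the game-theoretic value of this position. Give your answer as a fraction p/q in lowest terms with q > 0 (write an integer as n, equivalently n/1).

825/4096

Recurse on prefixes of the 13-edge string Blue Red Red Red Blue Blue Red Red Blue Blue Blue Red Red:
step 1: add Blue to get B; options L={ 0 } R={  } → 1
step 2: add Red to get BR; options L={ 0 } R={ 1 } → 1/2
step 3: add Red to get BRR; options L={ 0 } R={ 1/2, 1 } → 1/4
step 4: add Red to get BRRR; options L={ 0 } R={ 1/4, 1/2, 1 } → 1/8
step 5: add Blue to get BRRRB; options L={ 0, 1/8 } R={ 1/4, 1/2, 1 } → 3/16
step 6: add Blue to get BRRRBB; options L={ 0, 1/8, 3/16 } R={ 1/4, 1/2, 1 } → 7/32
step 7: add Red to get BRRRBBR; options L={ 0, 1/8, 3/16 } R={ 7/32, 1/4, 1/2, 1 } → 13/64
step 8: add Red to get BRRRBBRR; options L={ 0, 1/8, 3/16 } R={ 13/64, 7/32, 1/4, 1/2, 1 } → 25/128
step 9: add Blue to get BRRRBBRRB; options L={ 0, 1/8, 3/16, 25/128 } R={ 13/64, 7/32, 1/4, 1/2, 1 } → 51/256
step 10: add Blue to get BRRRBBRRBB; options L={ 0, 1/8, 3/16, 25/128, 51/256 } R={ 13/64, 7/32, 1/4, 1/2, 1 } → 103/512
step 11: add Blue to get BRRRBBRRBBB; options L={ 0, 1/8, 3/16, 25/128, 51/256, 103/512 } R={ 13/64, 7/32, 1/4, 1/2, 1 } → 207/1024
step 12: add Red to get BRRRBBRRBBBR; options L={ 0, 1/8, 3/16, 25/128, 51/256, 103/512 } R={ 207/1024, 13/64, 7/32, 1/4, 1/2, 1 } → 413/2048
step 13: add Red to get BRRRBBRRBBBRR; options L={ 0, 1/8, 3/16, 25/128, 51/256, 103/512 } R={ 413/2048, 207/1024, 13/64, 7/32, 1/4, 1/2, 1 } → 825/4096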